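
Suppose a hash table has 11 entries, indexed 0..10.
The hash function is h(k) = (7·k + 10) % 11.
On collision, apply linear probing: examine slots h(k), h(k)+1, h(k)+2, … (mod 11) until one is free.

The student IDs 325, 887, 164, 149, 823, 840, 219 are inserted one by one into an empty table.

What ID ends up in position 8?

325: h=8 -> slot 8
887: h=4 -> slot 4
164: h=3 -> slot 3
149: h=8, probe 8,9 -> slot 9
823: h=7 -> slot 7
840: h=5 -> slot 5
219: h=3, probe 3,4,5,6 -> slot 6
Table: [—, —, —, 164, 887, 840, 219, 823, 325, 149, —]

325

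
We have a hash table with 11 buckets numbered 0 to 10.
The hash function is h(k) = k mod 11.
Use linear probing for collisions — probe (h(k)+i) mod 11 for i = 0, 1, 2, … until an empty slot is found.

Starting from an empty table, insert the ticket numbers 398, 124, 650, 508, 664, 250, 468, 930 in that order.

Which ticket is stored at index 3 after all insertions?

124

398: h=2 -> slot 2
124: h=3 -> slot 3
650: h=1 -> slot 1
508: h=2, probe 2,3,4 -> slot 4
664: h=4, probe 4,5 -> slot 5
250: h=8 -> slot 8
468: h=6 -> slot 6
930: h=6, probe 6,7 -> slot 7
Table: [∅, 650, 398, 124, 508, 664, 468, 930, 250, ∅, ∅]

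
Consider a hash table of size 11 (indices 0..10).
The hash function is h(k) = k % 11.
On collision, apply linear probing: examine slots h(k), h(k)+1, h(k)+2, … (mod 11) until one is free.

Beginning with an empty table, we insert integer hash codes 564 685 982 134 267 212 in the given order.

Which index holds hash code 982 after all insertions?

564 hashes to 3; slot 3 is free => place at 3.
685 hashes to 3; 3 taken => place at 4.
982 hashes to 3; 3,4 taken => place at 5.
134 hashes to 2; slot 2 is free => place at 2.
267 hashes to 3; 3,4,5 taken => place at 6.
212 hashes to 3; 3,4,5,6 taken => place at 7.
Table: [_, _, 134, 564, 685, 982, 267, 212, _, _, _]

5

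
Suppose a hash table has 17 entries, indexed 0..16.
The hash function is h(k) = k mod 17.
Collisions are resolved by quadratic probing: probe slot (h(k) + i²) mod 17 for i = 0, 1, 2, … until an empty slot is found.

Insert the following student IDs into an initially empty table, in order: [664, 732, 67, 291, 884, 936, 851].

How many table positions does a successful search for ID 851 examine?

4

664 hashes to 1; slot 1 is free → place at 1.
732 hashes to 1; 1 taken → place at 2.
67 hashes to 16; slot 16 is free → place at 16.
291 hashes to 2; 2 taken → place at 3.
884 hashes to 0; slot 0 is free → place at 0.
936 hashes to 1; 1,2 taken → place at 5.
851 hashes to 1; 1,2,5 taken → place at 10.
Table: [884, 664, 732, 291, ., 936, ., ., ., ., 851, ., ., ., ., ., 67]
Lookup 851: h=1, probe 1,2,5,10 → found at 10.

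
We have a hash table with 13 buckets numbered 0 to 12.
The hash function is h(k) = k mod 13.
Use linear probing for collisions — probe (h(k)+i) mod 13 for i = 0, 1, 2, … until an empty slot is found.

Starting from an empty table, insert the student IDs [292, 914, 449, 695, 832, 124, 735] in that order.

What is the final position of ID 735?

Insert 292: h=6, slot 6 empty => index 6.
Insert 914: h=4, slot 4 empty => index 4.
Insert 449: h=7, slot 7 empty => index 7.
Insert 695: h=6, slots 6,7 occupied => index 8.
Insert 832: h=0, slot 0 empty => index 0.
Insert 124: h=7, slots 7,8 occupied => index 9.
Insert 735: h=7, slots 7,8,9 occupied => index 10.
Table: [832, —, —, —, 914, —, 292, 449, 695, 124, 735, —, —]

10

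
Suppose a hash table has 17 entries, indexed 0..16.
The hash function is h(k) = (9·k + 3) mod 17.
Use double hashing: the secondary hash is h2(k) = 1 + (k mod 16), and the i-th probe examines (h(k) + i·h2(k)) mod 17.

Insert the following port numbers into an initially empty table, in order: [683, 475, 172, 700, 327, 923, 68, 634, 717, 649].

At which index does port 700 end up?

9

Insert 683: h=13, slot 13 empty -> index 13.
Insert 475: h=11, slot 11 empty -> index 11.
Insert 172: h=4, slot 4 empty -> index 4.
Insert 700: h=13, h2=13, slot 13 occupied -> index 9.
Insert 327: h=5, slot 5 empty -> index 5.
Insert 923: h=14, slot 14 empty -> index 14.
Insert 68: h=3, slot 3 empty -> index 3.
Insert 634: h=14, h2=11, slot 14 occupied -> index 8.
Insert 717: h=13, h2=14, slot 13 occupied -> index 10.
Insert 649: h=13, h2=10, slot 13 occupied -> index 6.
Table: [., ., ., 68, 172, 327, 649, ., 634, 700, 717, 475, ., 683, 923, ., .]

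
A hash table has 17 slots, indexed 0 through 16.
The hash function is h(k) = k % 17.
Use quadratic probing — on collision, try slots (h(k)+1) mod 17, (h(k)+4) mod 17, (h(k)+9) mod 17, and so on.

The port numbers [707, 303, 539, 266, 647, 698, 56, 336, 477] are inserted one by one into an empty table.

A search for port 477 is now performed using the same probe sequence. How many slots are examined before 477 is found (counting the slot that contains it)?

707 hashes to 10; slot 10 is free => place at 10.
303 hashes to 14; slot 14 is free => place at 14.
539 hashes to 12; slot 12 is free => place at 12.
266 hashes to 11; slot 11 is free => place at 11.
647 hashes to 1; slot 1 is free => place at 1.
698 hashes to 1; 1 taken => place at 2.
56 hashes to 5; slot 5 is free => place at 5.
336 hashes to 13; slot 13 is free => place at 13.
477 hashes to 1; 1,2,5,10 taken => place at 0.
Table: [477, 647, 698, ., ., 56, ., ., ., ., 707, 266, 539, 336, 303, ., .]
Lookup 477: h=1, probe 1,2,5,10,0 → found at 0.

5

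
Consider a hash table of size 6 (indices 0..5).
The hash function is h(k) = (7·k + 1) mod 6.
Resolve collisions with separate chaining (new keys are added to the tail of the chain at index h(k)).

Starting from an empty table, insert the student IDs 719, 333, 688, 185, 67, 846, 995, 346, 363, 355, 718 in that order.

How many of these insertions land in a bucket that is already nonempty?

Insert 719: h=0, bucket 0 empty -> new chain.
Insert 333: h=4, bucket 4 empty -> new chain.
Insert 688: h=5, bucket 5 empty -> new chain.
Insert 185: h=0, bucket 0 nonempty -> append to chain.
Insert 67: h=2, bucket 2 empty -> new chain.
Insert 846: h=1, bucket 1 empty -> new chain.
Insert 995: h=0, bucket 0 nonempty -> append to chain.
Insert 346: h=5, bucket 5 nonempty -> append to chain.
Insert 363: h=4, bucket 4 nonempty -> append to chain.
Insert 355: h=2, bucket 2 nonempty -> append to chain.
Insert 718: h=5, bucket 5 nonempty -> append to chain.
Final buckets:
0: 719 -> 185 -> 995
1: 846
2: 67 -> 355
3: _
4: 333 -> 363
5: 688 -> 346 -> 718

6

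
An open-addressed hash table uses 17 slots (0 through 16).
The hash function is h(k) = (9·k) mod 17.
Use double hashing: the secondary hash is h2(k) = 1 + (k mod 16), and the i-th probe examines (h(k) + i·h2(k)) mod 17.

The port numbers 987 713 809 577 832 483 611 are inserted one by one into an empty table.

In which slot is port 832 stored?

987 hashes to 9; slot 9 is free => place at 9.
713 hashes to 8; slot 8 is free => place at 8.
809 hashes to 5; slot 5 is free => place at 5.
577 hashes to 8, h2=2; 8 taken => place at 10.
832 hashes to 8, h2=1; 8,9,10 taken => place at 11.
483 hashes to 12; slot 12 is free => place at 12.
611 hashes to 8, h2=4; 8,12 taken => place at 16.
Table: [., ., ., ., ., 809, ., ., 713, 987, 577, 832, 483, ., ., ., 611]

11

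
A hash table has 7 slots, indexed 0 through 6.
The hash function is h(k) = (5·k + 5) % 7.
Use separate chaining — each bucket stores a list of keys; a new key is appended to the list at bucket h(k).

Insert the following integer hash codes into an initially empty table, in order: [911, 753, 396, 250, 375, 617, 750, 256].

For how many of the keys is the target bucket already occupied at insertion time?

5

Insert 911: h=3, bucket 3 empty -> new chain.
Insert 753: h=4, bucket 4 empty -> new chain.
Insert 396: h=4, bucket 4 nonempty -> append to chain.
Insert 250: h=2, bucket 2 empty -> new chain.
Insert 375: h=4, bucket 4 nonempty -> append to chain.
Insert 617: h=3, bucket 3 nonempty -> append to chain.
Insert 750: h=3, bucket 3 nonempty -> append to chain.
Insert 256: h=4, bucket 4 nonempty -> append to chain.
Final buckets:
0: -
1: -
2: 250
3: 911 -> 617 -> 750
4: 753 -> 396 -> 375 -> 256
5: -
6: -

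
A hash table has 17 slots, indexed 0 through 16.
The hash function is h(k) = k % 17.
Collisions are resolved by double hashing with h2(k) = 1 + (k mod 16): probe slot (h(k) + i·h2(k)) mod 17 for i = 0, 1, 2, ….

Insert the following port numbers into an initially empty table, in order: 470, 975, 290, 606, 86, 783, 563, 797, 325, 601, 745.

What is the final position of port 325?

Insert 470: h=11, slot 11 empty => index 11.
Insert 975: h=6, slot 6 empty => index 6.
Insert 290: h=1, slot 1 empty => index 1.
Insert 606: h=11, h2=15, slot 11 occupied => index 9.
Insert 86: h=1, h2=7, slot 1 occupied => index 8.
Insert 783: h=1, h2=16, slot 1 occupied => index 0.
Insert 563: h=2, slot 2 empty => index 2.
Insert 797: h=15, slot 15 empty => index 15.
Insert 325: h=2, h2=6, slots 2,8 occupied => index 14.
Insert 601: h=6, h2=10, slot 6 occupied => index 16.
Insert 745: h=14, h2=10, slot 14 occupied => index 7.
Table: [783, 290, 563, ∅, ∅, ∅, 975, 745, 86, 606, ∅, 470, ∅, ∅, 325, 797, 601]

14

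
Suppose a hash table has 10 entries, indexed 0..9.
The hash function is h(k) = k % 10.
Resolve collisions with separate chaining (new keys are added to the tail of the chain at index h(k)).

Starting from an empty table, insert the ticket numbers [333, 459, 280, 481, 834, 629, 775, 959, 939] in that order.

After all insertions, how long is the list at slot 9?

4

Insert 333: h=3, bucket 3 empty → new chain.
Insert 459: h=9, bucket 9 empty → new chain.
Insert 280: h=0, bucket 0 empty → new chain.
Insert 481: h=1, bucket 1 empty → new chain.
Insert 834: h=4, bucket 4 empty → new chain.
Insert 629: h=9, bucket 9 nonempty → append to chain.
Insert 775: h=5, bucket 5 empty → new chain.
Insert 959: h=9, bucket 9 nonempty → append to chain.
Insert 939: h=9, bucket 9 nonempty → append to chain.
Final buckets:
0: 280
1: 481
2: .
3: 333
4: 834
5: 775
6: .
7: .
8: .
9: 459 -> 629 -> 959 -> 939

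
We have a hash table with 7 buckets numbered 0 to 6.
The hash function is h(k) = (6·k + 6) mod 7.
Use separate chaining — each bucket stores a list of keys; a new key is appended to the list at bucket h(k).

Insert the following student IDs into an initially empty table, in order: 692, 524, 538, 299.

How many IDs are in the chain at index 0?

692 -> bucket 0
524 -> bucket 0 (collision)
538 -> bucket 0 (collision)
299 -> bucket 1
Final buckets:
0: 692 -> 524 -> 538
1: 299
2: .
3: .
4: .
5: .
6: .

3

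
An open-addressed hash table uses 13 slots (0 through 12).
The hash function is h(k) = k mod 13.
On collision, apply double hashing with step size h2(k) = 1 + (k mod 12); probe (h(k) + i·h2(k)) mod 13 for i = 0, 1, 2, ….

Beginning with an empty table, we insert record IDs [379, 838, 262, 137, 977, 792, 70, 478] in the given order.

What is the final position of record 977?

379: h=2 -> slot 2
838: h=6 -> slot 6
262: h=2, h2=11, probe 2,0 -> slot 0
137: h=7 -> slot 7
977: h=2, h2=6, probe 2,8 -> slot 8
792: h=12 -> slot 12
70: h=5 -> slot 5
478: h=10 -> slot 10
Table: [262, —, 379, —, —, 70, 838, 137, 977, —, 478, —, 792]

8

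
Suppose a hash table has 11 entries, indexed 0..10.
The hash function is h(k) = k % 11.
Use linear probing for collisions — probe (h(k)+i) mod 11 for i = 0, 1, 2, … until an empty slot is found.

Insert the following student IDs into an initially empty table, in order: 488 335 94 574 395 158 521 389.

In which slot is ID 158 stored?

7

488: h=4 → slot 4
335: h=5 → slot 5
94: h=6 → slot 6
574: h=2 → slot 2
395: h=10 → slot 10
158: h=4, probe 4,5,6,7 → slot 7
521: h=4, probe 4,5,6,7,8 → slot 8
389: h=4, probe 4,5,6,7,8,9 → slot 9
Table: [., ., 574, ., 488, 335, 94, 158, 521, 389, 395]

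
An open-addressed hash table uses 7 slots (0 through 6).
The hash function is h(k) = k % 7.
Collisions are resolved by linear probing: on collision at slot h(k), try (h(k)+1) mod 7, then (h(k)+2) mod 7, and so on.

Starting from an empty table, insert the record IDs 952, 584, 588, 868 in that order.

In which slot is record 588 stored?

1

Insert 952: h=0, slot 0 empty → index 0.
Insert 584: h=3, slot 3 empty → index 3.
Insert 588: h=0, slot 0 occupied → index 1.
Insert 868: h=0, slots 0,1 occupied → index 2.
Table: [952, 588, 868, 584, _, _, _]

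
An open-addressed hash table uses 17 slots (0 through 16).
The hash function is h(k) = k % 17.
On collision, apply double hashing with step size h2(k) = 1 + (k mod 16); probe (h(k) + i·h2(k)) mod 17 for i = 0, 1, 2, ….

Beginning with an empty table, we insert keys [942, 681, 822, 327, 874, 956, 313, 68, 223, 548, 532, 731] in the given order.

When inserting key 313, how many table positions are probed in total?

942 hashes to 7; slot 7 is free => place at 7.
681 hashes to 1; slot 1 is free => place at 1.
822 hashes to 6; slot 6 is free => place at 6.
327 hashes to 4; slot 4 is free => place at 4.
874 hashes to 7, h2=11; 7,1 taken => place at 12.
956 hashes to 4, h2=13; 4 taken => place at 0.
313 hashes to 7, h2=10; 7,0 taken => place at 10.
68 hashes to 0, h2=5; 0 taken => place at 5.
223 hashes to 2; slot 2 is free => place at 2.
548 hashes to 4, h2=5; 4 taken => place at 9.
532 hashes to 5, h2=5; 5,10 taken => place at 15.
731 hashes to 0, h2=12; 0,12,7,2 taken => place at 14.
Table: [956, 681, 223, ., 327, 68, 822, 942, ., 548, 313, ., 874, ., 731, 532, .]

3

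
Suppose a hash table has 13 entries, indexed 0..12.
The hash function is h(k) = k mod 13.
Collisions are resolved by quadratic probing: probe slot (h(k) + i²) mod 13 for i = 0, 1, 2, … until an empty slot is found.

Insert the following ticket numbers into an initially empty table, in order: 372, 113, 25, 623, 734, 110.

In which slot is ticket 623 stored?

0

Insert 372: h=8, slot 8 empty => index 8.
Insert 113: h=9, slot 9 empty => index 9.
Insert 25: h=12, slot 12 empty => index 12.
Insert 623: h=12, slot 12 occupied => index 0.
Insert 734: h=6, slot 6 empty => index 6.
Insert 110: h=6, slot 6 occupied => index 7.
Table: [623, -, -, -, -, -, 734, 110, 372, 113, -, -, 25]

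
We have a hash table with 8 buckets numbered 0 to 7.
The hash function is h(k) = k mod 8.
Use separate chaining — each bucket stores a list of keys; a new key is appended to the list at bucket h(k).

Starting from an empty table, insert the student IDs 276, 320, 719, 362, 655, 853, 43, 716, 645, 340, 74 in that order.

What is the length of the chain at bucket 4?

276 -> bucket 4
320 -> bucket 0
719 -> bucket 7
362 -> bucket 2
655 -> bucket 7 (collision)
853 -> bucket 5
43 -> bucket 3
716 -> bucket 4 (collision)
645 -> bucket 5 (collision)
340 -> bucket 4 (collision)
74 -> bucket 2 (collision)
Final buckets:
0: 320
1: _
2: 362 -> 74
3: 43
4: 276 -> 716 -> 340
5: 853 -> 645
6: _
7: 719 -> 655

3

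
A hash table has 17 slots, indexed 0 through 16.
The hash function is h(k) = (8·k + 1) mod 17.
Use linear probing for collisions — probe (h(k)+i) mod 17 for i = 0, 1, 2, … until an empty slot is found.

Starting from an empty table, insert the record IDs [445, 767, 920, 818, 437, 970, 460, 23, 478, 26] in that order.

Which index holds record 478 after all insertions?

Insert 445: h=8, slot 8 empty -> index 8.
Insert 767: h=0, slot 0 empty -> index 0.
Insert 920: h=0, slot 0 occupied -> index 1.
Insert 818: h=0, slots 0,1 occupied -> index 2.
Insert 437: h=12, slot 12 empty -> index 12.
Insert 970: h=9, slot 9 empty -> index 9.
Insert 460: h=9, slot 9 occupied -> index 10.
Insert 23: h=15, slot 15 empty -> index 15.
Insert 478: h=0, slots 0,1,2 occupied -> index 3.
Insert 26: h=5, slot 5 empty -> index 5.
Table: [767, 920, 818, 478, ∅, 26, ∅, ∅, 445, 970, 460, ∅, 437, ∅, ∅, 23, ∅]

3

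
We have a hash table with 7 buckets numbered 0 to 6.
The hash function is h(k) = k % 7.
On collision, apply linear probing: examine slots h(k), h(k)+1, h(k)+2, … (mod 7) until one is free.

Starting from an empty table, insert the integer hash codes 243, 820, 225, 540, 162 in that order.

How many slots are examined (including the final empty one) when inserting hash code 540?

243: h=5 → slot 5
820: h=1 → slot 1
225: h=1, probe 1,2 → slot 2
540: h=1, probe 1,2,3 → slot 3
162: h=1, probe 1,2,3,4 → slot 4
Table: [∅, 820, 225, 540, 162, 243, ∅]

3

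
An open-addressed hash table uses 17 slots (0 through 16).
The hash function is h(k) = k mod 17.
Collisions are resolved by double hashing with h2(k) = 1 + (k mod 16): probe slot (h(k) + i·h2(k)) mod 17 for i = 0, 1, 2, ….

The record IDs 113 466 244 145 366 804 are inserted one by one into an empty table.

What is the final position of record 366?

113: h=11 -> slot 11
466: h=7 -> slot 7
244: h=6 -> slot 6
145: h=9 -> slot 9
366: h=9, h2=15, probe 9,7,5 -> slot 5
804: h=5, h2=5, probe 5,10 -> slot 10
Table: [∅, ∅, ∅, ∅, ∅, 366, 244, 466, ∅, 145, 804, 113, ∅, ∅, ∅, ∅, ∅]

5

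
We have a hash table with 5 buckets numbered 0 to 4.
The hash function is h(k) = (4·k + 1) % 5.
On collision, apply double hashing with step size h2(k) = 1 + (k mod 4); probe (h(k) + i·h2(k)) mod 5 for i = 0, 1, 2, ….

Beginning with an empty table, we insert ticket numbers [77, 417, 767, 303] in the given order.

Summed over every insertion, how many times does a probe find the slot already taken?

77: h=4 => slot 4
417: h=4, h2=2, probe 4,1 => slot 1
767: h=4, h2=4, probe 4,3 => slot 3
303: h=3, h2=4, probe 3,2 => slot 2
Table: [-, 417, 303, 767, 77]

3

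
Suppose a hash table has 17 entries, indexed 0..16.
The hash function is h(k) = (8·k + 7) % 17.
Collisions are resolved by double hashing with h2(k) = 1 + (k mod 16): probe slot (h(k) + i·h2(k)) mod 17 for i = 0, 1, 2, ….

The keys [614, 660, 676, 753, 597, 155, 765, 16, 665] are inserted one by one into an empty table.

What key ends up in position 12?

614 hashes to 6; slot 6 is free => place at 6.
660 hashes to 0; slot 0 is free => place at 0.
676 hashes to 9; slot 9 is free => place at 9.
753 hashes to 13; slot 13 is free => place at 13.
597 hashes to 6, h2=6; 6 taken => place at 12.
155 hashes to 6, h2=12; 6 taken => place at 1.
765 hashes to 7; slot 7 is free => place at 7.
16 hashes to 16; slot 16 is free => place at 16.
665 hashes to 6, h2=10; 6,16,9 taken => place at 2.
Table: [660, 155, 665, —, —, —, 614, 765, —, 676, —, —, 597, 753, —, —, 16]

597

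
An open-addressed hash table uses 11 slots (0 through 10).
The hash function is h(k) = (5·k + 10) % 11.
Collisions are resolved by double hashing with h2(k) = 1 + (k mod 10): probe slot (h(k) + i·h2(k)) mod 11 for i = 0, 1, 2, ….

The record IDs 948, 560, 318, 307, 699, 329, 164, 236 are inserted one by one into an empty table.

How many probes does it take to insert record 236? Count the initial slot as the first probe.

4

Insert 948: h=9, slot 9 empty -> index 9.
Insert 560: h=5, slot 5 empty -> index 5.
Insert 318: h=5, h2=9, slot 5 occupied -> index 3.
Insert 307: h=5, h2=8, slot 5 occupied -> index 2.
Insert 699: h=7, slot 7 empty -> index 7.
Insert 329: h=5, h2=10, slot 5 occupied -> index 4.
Insert 164: h=5, h2=5, slot 5 occupied -> index 10.
Insert 236: h=2, h2=7, slots 2,9,5 occupied -> index 1.
Table: [-, 236, 307, 318, 329, 560, -, 699, -, 948, 164]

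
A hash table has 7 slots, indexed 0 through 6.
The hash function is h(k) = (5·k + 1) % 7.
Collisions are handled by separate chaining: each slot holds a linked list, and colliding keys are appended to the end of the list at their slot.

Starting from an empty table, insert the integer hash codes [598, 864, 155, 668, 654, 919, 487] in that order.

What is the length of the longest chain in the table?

4

598 → bucket 2
864 → bucket 2 (collision)
155 → bucket 6
668 → bucket 2 (collision)
654 → bucket 2 (collision)
919 → bucket 4
487 → bucket 0
Final buckets:
0: 487
1: -
2: 598 -> 864 -> 668 -> 654
3: -
4: 919
5: -
6: 155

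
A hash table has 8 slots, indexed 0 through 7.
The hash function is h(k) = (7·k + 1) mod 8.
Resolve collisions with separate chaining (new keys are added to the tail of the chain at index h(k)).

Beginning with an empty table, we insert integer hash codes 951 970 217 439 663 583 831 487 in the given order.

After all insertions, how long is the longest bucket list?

Insert 951: h=2, bucket 2 empty -> new chain.
Insert 970: h=7, bucket 7 empty -> new chain.
Insert 217: h=0, bucket 0 empty -> new chain.
Insert 439: h=2, bucket 2 nonempty -> append to chain.
Insert 663: h=2, bucket 2 nonempty -> append to chain.
Insert 583: h=2, bucket 2 nonempty -> append to chain.
Insert 831: h=2, bucket 2 nonempty -> append to chain.
Insert 487: h=2, bucket 2 nonempty -> append to chain.
Final buckets:
0: 217
1: -
2: 951 -> 439 -> 663 -> 583 -> 831 -> 487
3: -
4: -
5: -
6: -
7: 970

6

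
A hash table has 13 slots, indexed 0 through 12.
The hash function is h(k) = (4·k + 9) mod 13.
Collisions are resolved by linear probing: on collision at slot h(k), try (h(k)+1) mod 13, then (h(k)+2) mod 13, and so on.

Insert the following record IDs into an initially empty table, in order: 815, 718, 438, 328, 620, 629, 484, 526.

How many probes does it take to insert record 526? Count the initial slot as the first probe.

6

Insert 815: h=6, slot 6 empty -> index 6.
Insert 718: h=8, slot 8 empty -> index 8.
Insert 438: h=6, slot 6 occupied -> index 7.
Insert 328: h=8, slot 8 occupied -> index 9.
Insert 620: h=6, slots 6,7,8,9 occupied -> index 10.
Insert 629: h=3, slot 3 empty -> index 3.
Insert 484: h=8, slots 8,9,10 occupied -> index 11.
Insert 526: h=7, slots 7,8,9,10,11 occupied -> index 12.
Table: [—, —, —, 629, —, —, 815, 438, 718, 328, 620, 484, 526]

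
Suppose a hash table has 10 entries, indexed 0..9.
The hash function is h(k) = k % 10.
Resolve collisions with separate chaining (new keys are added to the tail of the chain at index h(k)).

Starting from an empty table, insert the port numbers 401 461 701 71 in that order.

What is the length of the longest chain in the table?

4

Insert 401: h=1, bucket 1 empty → new chain.
Insert 461: h=1, bucket 1 nonempty → append to chain.
Insert 701: h=1, bucket 1 nonempty → append to chain.
Insert 71: h=1, bucket 1 nonempty → append to chain.
Final buckets:
0: ∅
1: 401 -> 461 -> 701 -> 71
2: ∅
3: ∅
4: ∅
5: ∅
6: ∅
7: ∅
8: ∅
9: ∅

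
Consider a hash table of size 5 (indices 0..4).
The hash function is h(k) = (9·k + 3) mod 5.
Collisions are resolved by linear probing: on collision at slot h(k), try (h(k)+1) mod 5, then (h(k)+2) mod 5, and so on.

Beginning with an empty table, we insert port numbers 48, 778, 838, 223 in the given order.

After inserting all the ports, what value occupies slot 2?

48 hashes to 0; slot 0 is free → place at 0.
778 hashes to 0; 0 taken → place at 1.
838 hashes to 0; 0,1 taken → place at 2.
223 hashes to 0; 0,1,2 taken → place at 3.
Table: [48, 778, 838, 223, —]

838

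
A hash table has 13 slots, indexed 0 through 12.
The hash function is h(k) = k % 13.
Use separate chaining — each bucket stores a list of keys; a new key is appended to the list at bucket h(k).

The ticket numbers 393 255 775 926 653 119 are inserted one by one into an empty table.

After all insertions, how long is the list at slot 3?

393 → bucket 3
255 → bucket 8
775 → bucket 8 (collision)
926 → bucket 3 (collision)
653 → bucket 3 (collision)
119 → bucket 2
Final buckets:
0: —
1: —
2: 119
3: 393 -> 926 -> 653
4: —
5: —
6: —
7: —
8: 255 -> 775
9: —
10: —
11: —
12: —

3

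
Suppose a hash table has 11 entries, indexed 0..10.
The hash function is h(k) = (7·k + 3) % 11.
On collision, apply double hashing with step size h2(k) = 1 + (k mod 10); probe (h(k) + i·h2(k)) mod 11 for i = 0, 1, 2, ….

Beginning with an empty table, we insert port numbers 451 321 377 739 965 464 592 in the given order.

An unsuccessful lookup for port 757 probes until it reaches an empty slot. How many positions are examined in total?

2

Insert 451: h=3, slot 3 empty -> index 3.
Insert 321: h=6, slot 6 empty -> index 6.
Insert 377: h=2, slot 2 empty -> index 2.
Insert 739: h=6, h2=10, slot 6 occupied -> index 5.
Insert 965: h=4, slot 4 empty -> index 4.
Insert 464: h=6, h2=5, slot 6 occupied -> index 0.
Insert 592: h=0, h2=3, slots 0,3,6 occupied -> index 9.
Table: [464, —, 377, 451, 965, 739, 321, —, —, 592, —]
Lookup 757: h=0, h2=8, probe 0,8 → slot 8 empty, not found.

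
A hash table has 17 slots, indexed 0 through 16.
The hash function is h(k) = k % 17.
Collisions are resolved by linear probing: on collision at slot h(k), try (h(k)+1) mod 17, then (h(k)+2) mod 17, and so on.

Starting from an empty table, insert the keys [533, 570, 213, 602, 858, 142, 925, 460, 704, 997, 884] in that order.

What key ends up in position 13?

Insert 533: h=6, slot 6 empty => index 6.
Insert 570: h=9, slot 9 empty => index 9.
Insert 213: h=9, slot 9 occupied => index 10.
Insert 602: h=7, slot 7 empty => index 7.
Insert 858: h=8, slot 8 empty => index 8.
Insert 142: h=6, slots 6,7,8,9,10 occupied => index 11.
Insert 925: h=7, slots 7,8,9,10,11 occupied => index 12.
Insert 460: h=1, slot 1 empty => index 1.
Insert 704: h=7, slots 7,8,9,10,11,12 occupied => index 13.
Insert 997: h=11, slots 11,12,13 occupied => index 14.
Insert 884: h=0, slot 0 empty => index 0.
Table: [884, 460, -, -, -, -, 533, 602, 858, 570, 213, 142, 925, 704, 997, -, -]

704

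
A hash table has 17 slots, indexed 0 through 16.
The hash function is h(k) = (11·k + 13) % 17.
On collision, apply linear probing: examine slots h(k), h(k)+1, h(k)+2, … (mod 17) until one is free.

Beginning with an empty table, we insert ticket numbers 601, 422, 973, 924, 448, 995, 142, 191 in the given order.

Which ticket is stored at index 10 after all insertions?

Insert 601: h=11, slot 11 empty => index 11.
Insert 422: h=14, slot 14 empty => index 14.
Insert 973: h=6, slot 6 empty => index 6.
Insert 924: h=11, slot 11 occupied => index 12.
Insert 448: h=11, slots 11,12 occupied => index 13.
Insert 995: h=10, slot 10 empty => index 10.
Insert 142: h=11, slots 11,12,13,14 occupied => index 15.
Insert 191: h=6, slot 6 occupied => index 7.
Table: [∅, ∅, ∅, ∅, ∅, ∅, 973, 191, ∅, ∅, 995, 601, 924, 448, 422, 142, ∅]

995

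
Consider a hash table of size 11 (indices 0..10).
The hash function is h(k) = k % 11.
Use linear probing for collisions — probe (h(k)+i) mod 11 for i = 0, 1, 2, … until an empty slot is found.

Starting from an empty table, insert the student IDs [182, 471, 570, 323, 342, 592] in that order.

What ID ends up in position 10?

182 hashes to 6; slot 6 is free -> place at 6.
471 hashes to 9; slot 9 is free -> place at 9.
570 hashes to 9; 9 taken -> place at 10.
323 hashes to 4; slot 4 is free -> place at 4.
342 hashes to 1; slot 1 is free -> place at 1.
592 hashes to 9; 9,10 taken -> place at 0.
Table: [592, 342, _, _, 323, _, 182, _, _, 471, 570]

570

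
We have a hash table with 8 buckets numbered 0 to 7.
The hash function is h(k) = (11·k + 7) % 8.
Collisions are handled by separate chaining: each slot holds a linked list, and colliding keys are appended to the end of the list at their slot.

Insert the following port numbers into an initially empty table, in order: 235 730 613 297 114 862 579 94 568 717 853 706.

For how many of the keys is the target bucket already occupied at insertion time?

Insert 235: h=0, bucket 0 empty -> new chain.
Insert 730: h=5, bucket 5 empty -> new chain.
Insert 613: h=6, bucket 6 empty -> new chain.
Insert 297: h=2, bucket 2 empty -> new chain.
Insert 114: h=5, bucket 5 nonempty -> append to chain.
Insert 862: h=1, bucket 1 empty -> new chain.
Insert 579: h=0, bucket 0 nonempty -> append to chain.
Insert 94: h=1, bucket 1 nonempty -> append to chain.
Insert 568: h=7, bucket 7 empty -> new chain.
Insert 717: h=6, bucket 6 nonempty -> append to chain.
Insert 853: h=6, bucket 6 nonempty -> append to chain.
Insert 706: h=5, bucket 5 nonempty -> append to chain.
Final buckets:
0: 235 -> 579
1: 862 -> 94
2: 297
3: -
4: -
5: 730 -> 114 -> 706
6: 613 -> 717 -> 853
7: 568

6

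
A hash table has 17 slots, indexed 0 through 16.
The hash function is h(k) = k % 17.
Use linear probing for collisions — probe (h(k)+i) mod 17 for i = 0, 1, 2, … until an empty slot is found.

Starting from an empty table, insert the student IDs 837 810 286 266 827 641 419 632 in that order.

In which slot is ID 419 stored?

837 hashes to 4; slot 4 is free -> place at 4.
810 hashes to 11; slot 11 is free -> place at 11.
286 hashes to 14; slot 14 is free -> place at 14.
266 hashes to 11; 11 taken -> place at 12.
827 hashes to 11; 11,12 taken -> place at 13.
641 hashes to 12; 12,13,14 taken -> place at 15.
419 hashes to 11; 11,12,13,14,15 taken -> place at 16.
632 hashes to 3; slot 3 is free -> place at 3.
Table: [., ., ., 632, 837, ., ., ., ., ., ., 810, 266, 827, 286, 641, 419]

16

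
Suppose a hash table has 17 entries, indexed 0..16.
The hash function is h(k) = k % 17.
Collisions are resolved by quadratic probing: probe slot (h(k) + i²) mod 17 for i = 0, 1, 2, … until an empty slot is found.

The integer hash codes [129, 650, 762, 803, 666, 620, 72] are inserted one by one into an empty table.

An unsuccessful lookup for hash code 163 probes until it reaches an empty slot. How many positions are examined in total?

129: h=10 -> slot 10
650: h=4 -> slot 4
762: h=14 -> slot 14
803: h=4, probe 4,5 -> slot 5
666: h=3 -> slot 3
620: h=8 -> slot 8
72: h=4, probe 4,5,8,13 -> slot 13
Table: [—, —, —, 666, 650, 803, —, —, 620, —, 129, —, —, 72, 762, —, —]
Lookup 163: h=10, probe 10,11 → slot 11 empty, not found.

2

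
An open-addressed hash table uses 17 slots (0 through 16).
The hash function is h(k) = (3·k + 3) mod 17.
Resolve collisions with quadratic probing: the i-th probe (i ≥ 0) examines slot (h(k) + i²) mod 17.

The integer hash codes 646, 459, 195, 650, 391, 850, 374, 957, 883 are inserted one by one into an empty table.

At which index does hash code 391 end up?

7

Insert 646: h=3, slot 3 empty -> index 3.
Insert 459: h=3, slot 3 occupied -> index 4.
Insert 195: h=10, slot 10 empty -> index 10.
Insert 650: h=15, slot 15 empty -> index 15.
Insert 391: h=3, slots 3,4 occupied -> index 7.
Insert 850: h=3, slots 3,4,7 occupied -> index 12.
Insert 374: h=3, slots 3,4,7,12 occupied -> index 2.
Insert 957: h=1, slot 1 empty -> index 1.
Insert 883: h=0, slot 0 empty -> index 0.
Table: [883, 957, 374, 646, 459, -, -, 391, -, -, 195, -, 850, -, -, 650, -]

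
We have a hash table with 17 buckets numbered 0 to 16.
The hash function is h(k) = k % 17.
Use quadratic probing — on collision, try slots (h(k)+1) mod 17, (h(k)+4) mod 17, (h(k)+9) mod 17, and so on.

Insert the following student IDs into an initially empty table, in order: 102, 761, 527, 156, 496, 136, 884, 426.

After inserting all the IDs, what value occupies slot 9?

136

102: h=0 => slot 0
761: h=13 => slot 13
527: h=0, probe 0,1 => slot 1
156: h=3 => slot 3
496: h=3, probe 3,4 => slot 4
136: h=0, probe 0,1,4,9 => slot 9
884: h=0, probe 0,1,4,9,16 => slot 16
426: h=1, probe 1,2 => slot 2
Table: [102, 527, 426, 156, 496, _, _, _, _, 136, _, _, _, 761, _, _, 884]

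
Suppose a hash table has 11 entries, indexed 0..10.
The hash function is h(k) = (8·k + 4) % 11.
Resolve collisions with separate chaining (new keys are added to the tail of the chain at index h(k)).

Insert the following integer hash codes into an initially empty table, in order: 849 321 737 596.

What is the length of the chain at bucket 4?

1

849 → bucket 9
321 → bucket 9 (collision)
737 → bucket 4
596 → bucket 9 (collision)
Final buckets:
0: ∅
1: ∅
2: ∅
3: ∅
4: 737
5: ∅
6: ∅
7: ∅
8: ∅
9: 849 -> 321 -> 596
10: ∅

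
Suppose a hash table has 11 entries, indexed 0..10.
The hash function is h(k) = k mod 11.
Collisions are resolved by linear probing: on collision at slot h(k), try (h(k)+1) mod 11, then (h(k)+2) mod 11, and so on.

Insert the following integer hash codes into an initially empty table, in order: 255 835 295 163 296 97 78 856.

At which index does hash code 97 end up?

3

255: h=2 → slot 2
835: h=10 → slot 10
295: h=9 → slot 9
163: h=9, probe 9,10,0 → slot 0
296: h=10, probe 10,0,1 → slot 1
97: h=9, probe 9,10,0,1,2,3 → slot 3
78: h=1, probe 1,2,3,4 → slot 4
856: h=9, probe 9,10,0,1,2,3,4,5 → slot 5
Table: [163, 296, 255, 97, 78, 856, ∅, ∅, ∅, 295, 835]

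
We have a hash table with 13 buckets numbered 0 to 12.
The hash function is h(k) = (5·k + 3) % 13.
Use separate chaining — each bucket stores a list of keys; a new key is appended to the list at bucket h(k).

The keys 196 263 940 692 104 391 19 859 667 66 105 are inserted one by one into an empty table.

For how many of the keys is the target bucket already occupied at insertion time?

6

Insert 196: h=8, bucket 8 empty → new chain.
Insert 263: h=5, bucket 5 empty → new chain.
Insert 940: h=10, bucket 10 empty → new chain.
Insert 692: h=5, bucket 5 nonempty → append to chain.
Insert 104: h=3, bucket 3 empty → new chain.
Insert 391: h=8, bucket 8 nonempty → append to chain.
Insert 19: h=7, bucket 7 empty → new chain.
Insert 859: h=8, bucket 8 nonempty → append to chain.
Insert 667: h=10, bucket 10 nonempty → append to chain.
Insert 66: h=8, bucket 8 nonempty → append to chain.
Insert 105: h=8, bucket 8 nonempty → append to chain.
Final buckets:
0: _
1: _
2: _
3: 104
4: _
5: 263 -> 692
6: _
7: 19
8: 196 -> 391 -> 859 -> 66 -> 105
9: _
10: 940 -> 667
11: _
12: _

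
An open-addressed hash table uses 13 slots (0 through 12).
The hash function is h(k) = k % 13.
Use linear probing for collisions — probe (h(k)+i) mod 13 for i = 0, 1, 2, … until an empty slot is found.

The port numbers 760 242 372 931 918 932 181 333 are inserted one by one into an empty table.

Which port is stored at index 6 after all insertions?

Insert 760: h=6, slot 6 empty -> index 6.
Insert 242: h=8, slot 8 empty -> index 8.
Insert 372: h=8, slot 8 occupied -> index 9.
Insert 931: h=8, slots 8,9 occupied -> index 10.
Insert 918: h=8, slots 8,9,10 occupied -> index 11.
Insert 932: h=9, slots 9,10,11 occupied -> index 12.
Insert 181: h=12, slot 12 occupied -> index 0.
Insert 333: h=8, slots 8,9,10,11,12,0 occupied -> index 1.
Table: [181, 333, ∅, ∅, ∅, ∅, 760, ∅, 242, 372, 931, 918, 932]

760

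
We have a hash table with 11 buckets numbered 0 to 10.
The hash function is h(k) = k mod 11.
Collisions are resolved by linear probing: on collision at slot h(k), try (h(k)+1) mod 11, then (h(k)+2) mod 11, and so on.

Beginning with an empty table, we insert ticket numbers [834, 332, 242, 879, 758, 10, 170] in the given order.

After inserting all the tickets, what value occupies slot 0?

Insert 834: h=9, slot 9 empty -> index 9.
Insert 332: h=2, slot 2 empty -> index 2.
Insert 242: h=0, slot 0 empty -> index 0.
Insert 879: h=10, slot 10 empty -> index 10.
Insert 758: h=10, slots 10,0 occupied -> index 1.
Insert 10: h=10, slots 10,0,1,2 occupied -> index 3.
Insert 170: h=5, slot 5 empty -> index 5.
Table: [242, 758, 332, 10, —, 170, —, —, —, 834, 879]

242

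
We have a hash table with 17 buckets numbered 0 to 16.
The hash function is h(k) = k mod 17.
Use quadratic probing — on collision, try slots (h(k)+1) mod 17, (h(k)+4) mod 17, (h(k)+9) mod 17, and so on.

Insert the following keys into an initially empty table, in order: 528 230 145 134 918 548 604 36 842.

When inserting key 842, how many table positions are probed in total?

528: h=1 => slot 1
230: h=9 => slot 9
145: h=9, probe 9,10 => slot 10
134: h=15 => slot 15
918: h=0 => slot 0
548: h=4 => slot 4
604: h=9, probe 9,10,13 => slot 13
36: h=2 => slot 2
842: h=9, probe 9,10,13,1,8 => slot 8
Table: [918, 528, 36, ., 548, ., ., ., 842, 230, 145, ., ., 604, ., 134, .]

5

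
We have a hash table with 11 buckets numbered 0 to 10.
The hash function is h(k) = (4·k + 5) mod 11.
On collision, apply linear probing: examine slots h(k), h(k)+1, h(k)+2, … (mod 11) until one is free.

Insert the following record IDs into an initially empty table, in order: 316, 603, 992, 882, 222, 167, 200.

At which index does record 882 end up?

316: h=4 => slot 4
603: h=8 => slot 8
992: h=2 => slot 2
882: h=2, probe 2,3 => slot 3
222: h=2, probe 2,3,4,5 => slot 5
167: h=2, probe 2,3,4,5,6 => slot 6
200: h=2, probe 2,3,4,5,6,7 => slot 7
Table: [∅, ∅, 992, 882, 316, 222, 167, 200, 603, ∅, ∅]

3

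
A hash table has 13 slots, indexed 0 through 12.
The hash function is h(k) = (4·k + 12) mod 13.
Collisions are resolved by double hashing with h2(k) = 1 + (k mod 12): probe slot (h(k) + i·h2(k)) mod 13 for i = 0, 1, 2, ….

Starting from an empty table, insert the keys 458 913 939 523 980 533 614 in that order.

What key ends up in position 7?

980

458 hashes to 11; slot 11 is free -> place at 11.
913 hashes to 11, h2=2; 11 taken -> place at 0.
939 hashes to 11, h2=4; 11 taken -> place at 2.
523 hashes to 11, h2=8; 11 taken -> place at 6.
980 hashes to 6, h2=9; 6,2,11 taken -> place at 7.
533 hashes to 12; slot 12 is free -> place at 12.
614 hashes to 11, h2=3; 11 taken -> place at 1.
Table: [913, 614, 939, —, —, —, 523, 980, —, —, —, 458, 533]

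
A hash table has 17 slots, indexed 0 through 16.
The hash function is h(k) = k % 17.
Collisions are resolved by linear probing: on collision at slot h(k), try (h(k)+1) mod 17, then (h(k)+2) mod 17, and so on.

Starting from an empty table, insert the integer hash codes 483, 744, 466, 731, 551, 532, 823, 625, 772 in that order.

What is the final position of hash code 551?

483 hashes to 7; slot 7 is free → place at 7.
744 hashes to 13; slot 13 is free → place at 13.
466 hashes to 7; 7 taken → place at 8.
731 hashes to 0; slot 0 is free → place at 0.
551 hashes to 7; 7,8 taken → place at 9.
532 hashes to 5; slot 5 is free → place at 5.
823 hashes to 7; 7,8,9 taken → place at 10.
625 hashes to 13; 13 taken → place at 14.
772 hashes to 7; 7,8,9,10 taken → place at 11.
Table: [731, ∅, ∅, ∅, ∅, 532, ∅, 483, 466, 551, 823, 772, ∅, 744, 625, ∅, ∅]

9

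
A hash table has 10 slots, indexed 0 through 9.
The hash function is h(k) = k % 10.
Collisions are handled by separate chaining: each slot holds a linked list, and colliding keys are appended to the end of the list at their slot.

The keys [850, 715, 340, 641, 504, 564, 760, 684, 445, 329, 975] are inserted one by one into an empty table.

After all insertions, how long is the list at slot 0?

3

Insert 850: h=0, bucket 0 empty -> new chain.
Insert 715: h=5, bucket 5 empty -> new chain.
Insert 340: h=0, bucket 0 nonempty -> append to chain.
Insert 641: h=1, bucket 1 empty -> new chain.
Insert 504: h=4, bucket 4 empty -> new chain.
Insert 564: h=4, bucket 4 nonempty -> append to chain.
Insert 760: h=0, bucket 0 nonempty -> append to chain.
Insert 684: h=4, bucket 4 nonempty -> append to chain.
Insert 445: h=5, bucket 5 nonempty -> append to chain.
Insert 329: h=9, bucket 9 empty -> new chain.
Insert 975: h=5, bucket 5 nonempty -> append to chain.
Final buckets:
0: 850 -> 340 -> 760
1: 641
2: .
3: .
4: 504 -> 564 -> 684
5: 715 -> 445 -> 975
6: .
7: .
8: .
9: 329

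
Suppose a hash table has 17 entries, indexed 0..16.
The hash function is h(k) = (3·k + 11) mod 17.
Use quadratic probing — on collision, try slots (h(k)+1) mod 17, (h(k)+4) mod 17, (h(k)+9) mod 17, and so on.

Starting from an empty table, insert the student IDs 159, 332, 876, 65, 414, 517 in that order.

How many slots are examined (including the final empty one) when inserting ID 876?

2

159 hashes to 12; slot 12 is free → place at 12.
332 hashes to 4; slot 4 is free → place at 4.
876 hashes to 4; 4 taken → place at 5.
65 hashes to 2; slot 2 is free → place at 2.
414 hashes to 12; 12 taken → place at 13.
517 hashes to 15; slot 15 is free → place at 15.
Table: [-, -, 65, -, 332, 876, -, -, -, -, -, -, 159, 414, -, 517, -]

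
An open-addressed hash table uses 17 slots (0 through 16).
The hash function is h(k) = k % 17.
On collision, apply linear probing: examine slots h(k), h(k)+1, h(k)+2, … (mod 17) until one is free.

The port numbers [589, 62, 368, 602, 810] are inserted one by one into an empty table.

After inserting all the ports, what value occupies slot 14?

810

589: h=11 -> slot 11
62: h=11, probe 11,12 -> slot 12
368: h=11, probe 11,12,13 -> slot 13
602: h=7 -> slot 7
810: h=11, probe 11,12,13,14 -> slot 14
Table: [., ., ., ., ., ., ., 602, ., ., ., 589, 62, 368, 810, ., .]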